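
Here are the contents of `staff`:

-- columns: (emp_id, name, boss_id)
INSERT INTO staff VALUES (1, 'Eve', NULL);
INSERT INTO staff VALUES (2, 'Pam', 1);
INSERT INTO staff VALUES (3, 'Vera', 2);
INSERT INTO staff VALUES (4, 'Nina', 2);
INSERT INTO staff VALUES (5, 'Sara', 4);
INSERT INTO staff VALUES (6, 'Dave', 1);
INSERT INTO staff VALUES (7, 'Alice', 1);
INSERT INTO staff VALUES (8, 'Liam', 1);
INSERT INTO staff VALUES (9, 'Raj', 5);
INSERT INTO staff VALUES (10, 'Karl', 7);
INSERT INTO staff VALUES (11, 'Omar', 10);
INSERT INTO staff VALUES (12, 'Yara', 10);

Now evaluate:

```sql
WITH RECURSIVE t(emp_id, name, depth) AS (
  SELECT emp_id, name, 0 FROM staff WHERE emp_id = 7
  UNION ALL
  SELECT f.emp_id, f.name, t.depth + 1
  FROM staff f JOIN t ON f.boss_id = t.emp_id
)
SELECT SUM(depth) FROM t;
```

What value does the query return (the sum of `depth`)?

Base: emp_id=7 (Alice) at depth 0.
Iteration 1: rows with boss_id in {7} -> Karl (id 10, depth 1).
Iteration 2: rows with boss_id in {10} -> Omar (id 11, depth 2), Yara (id 12, depth 2).
Iteration 3: no rows with boss_id in {11,12}; recursion stops.
SUM(depth) = 0 + 1 + 2 + 2 = 5.

5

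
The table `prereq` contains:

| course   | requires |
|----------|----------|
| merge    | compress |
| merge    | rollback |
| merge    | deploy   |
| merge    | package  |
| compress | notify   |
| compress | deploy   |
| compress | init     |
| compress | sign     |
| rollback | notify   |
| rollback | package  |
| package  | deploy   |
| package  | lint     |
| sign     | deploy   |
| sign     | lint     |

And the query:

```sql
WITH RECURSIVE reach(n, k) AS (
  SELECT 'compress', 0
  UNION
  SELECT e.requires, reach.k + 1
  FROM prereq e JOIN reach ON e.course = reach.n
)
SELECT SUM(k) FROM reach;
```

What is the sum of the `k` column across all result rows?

Base: (compress, k=0).
Iteration 1: edges from {compress} -> (deploy, k=1), (init, k=1), (notify, k=1), (sign, k=1).
Iteration 2: edges from {deploy,init,notify,sign} -> (deploy, k=2), (lint, k=2).
Iteration 3: no outgoing edges from {deploy,lint}; recursion stops.
SUM(k) = 0 + 1 + 1 + 1 + 1 + 2 + 2 = 8.

8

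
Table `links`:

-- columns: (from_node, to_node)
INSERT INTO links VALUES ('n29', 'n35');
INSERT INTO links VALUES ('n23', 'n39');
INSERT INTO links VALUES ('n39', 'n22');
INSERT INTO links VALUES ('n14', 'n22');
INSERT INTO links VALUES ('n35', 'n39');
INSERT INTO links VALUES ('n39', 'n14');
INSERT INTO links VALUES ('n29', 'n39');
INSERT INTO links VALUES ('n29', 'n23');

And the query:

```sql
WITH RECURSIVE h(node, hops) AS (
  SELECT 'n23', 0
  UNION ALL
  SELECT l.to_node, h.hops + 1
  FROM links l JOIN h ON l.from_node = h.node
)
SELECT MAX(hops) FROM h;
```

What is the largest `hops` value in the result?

Base: (n23, hops=0).
Iteration 1: edges from {n23} -> (n39, hops=1).
Iteration 2: edges from {n39} -> (n14, hops=2), (n22, hops=2).
Iteration 3: edges from {n14,n22} -> (n22, hops=3).
Iteration 4: no outgoing edges from {n22}; recursion stops.
hops values: 0, 1, 2, 2, 3; the maximum is 3.

3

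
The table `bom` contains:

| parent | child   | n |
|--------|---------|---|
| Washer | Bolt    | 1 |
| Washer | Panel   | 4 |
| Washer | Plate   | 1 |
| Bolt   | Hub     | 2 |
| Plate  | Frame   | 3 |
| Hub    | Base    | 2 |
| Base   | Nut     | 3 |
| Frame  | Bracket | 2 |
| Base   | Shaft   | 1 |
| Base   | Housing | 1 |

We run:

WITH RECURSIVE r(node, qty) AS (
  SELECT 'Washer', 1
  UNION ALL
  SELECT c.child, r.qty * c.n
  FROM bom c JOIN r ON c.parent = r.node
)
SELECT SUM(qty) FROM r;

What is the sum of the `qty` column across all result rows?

42

Base: (Washer, qty=1).
Iteration 1: components of {Washer} -> Bolt = 1*1 = 1, Panel = 1*4 = 4, Plate = 1*1 = 1.
Iteration 2: components of {Bolt,Panel,Plate} -> Frame = 1*3 = 3, Hub = 1*2 = 2.
Iteration 3: components of {Frame,Hub} -> Base = 2*2 = 4, Bracket = 3*2 = 6.
Iteration 4: components of {Base,Bracket} -> Housing = 4*1 = 4, Nut = 4*3 = 12, Shaft = 4*1 = 4.
Iteration 5: no further components; recursion stops.
SUM(qty) = 1 + 1 + 4 + 1 + 2 + 3 + 4 + 6 + 12 + 4 + 4 = 42.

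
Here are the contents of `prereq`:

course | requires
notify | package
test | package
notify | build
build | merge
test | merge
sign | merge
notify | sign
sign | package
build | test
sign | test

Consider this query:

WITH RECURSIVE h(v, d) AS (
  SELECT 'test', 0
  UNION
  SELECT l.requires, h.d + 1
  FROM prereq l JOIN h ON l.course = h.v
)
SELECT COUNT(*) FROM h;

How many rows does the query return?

Base: (test, d=0).
Iteration 1: edges from {test} -> (merge, d=1), (package, d=1).
Iteration 2: no outgoing edges from {merge,package}; recursion stops.
Total rows emitted: 3.

3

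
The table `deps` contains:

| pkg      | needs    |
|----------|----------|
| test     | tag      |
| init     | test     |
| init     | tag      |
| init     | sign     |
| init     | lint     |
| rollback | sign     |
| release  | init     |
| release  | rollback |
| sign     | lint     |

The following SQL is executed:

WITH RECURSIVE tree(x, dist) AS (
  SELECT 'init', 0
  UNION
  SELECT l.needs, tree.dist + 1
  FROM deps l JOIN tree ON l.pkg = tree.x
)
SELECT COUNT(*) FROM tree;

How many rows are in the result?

Base: (init, dist=0).
Iteration 1: edges from {init} -> (lint, dist=1), (sign, dist=1), (tag, dist=1), (test, dist=1).
Iteration 2: edges from {lint,sign,tag,test} -> (lint, dist=2), (tag, dist=2).
Iteration 3: no outgoing edges from {lint,tag}; recursion stops.
Total rows emitted: 7.

7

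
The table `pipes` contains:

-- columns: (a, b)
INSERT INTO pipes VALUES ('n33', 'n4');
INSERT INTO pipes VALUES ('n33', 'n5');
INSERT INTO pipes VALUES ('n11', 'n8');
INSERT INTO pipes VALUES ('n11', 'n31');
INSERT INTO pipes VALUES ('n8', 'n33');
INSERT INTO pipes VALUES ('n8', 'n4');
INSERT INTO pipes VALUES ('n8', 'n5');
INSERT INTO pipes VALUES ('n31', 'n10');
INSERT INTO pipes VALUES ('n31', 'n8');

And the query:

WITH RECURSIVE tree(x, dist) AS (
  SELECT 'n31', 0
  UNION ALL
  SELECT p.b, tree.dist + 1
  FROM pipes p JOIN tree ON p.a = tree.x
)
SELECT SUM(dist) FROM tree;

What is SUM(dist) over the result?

Base: (n31, dist=0).
Iteration 1: edges from {n31} -> (n10, dist=1), (n8, dist=1).
Iteration 2: edges from {n10,n8} -> (n33, dist=2), (n4, dist=2), (n5, dist=2).
Iteration 3: edges from {n33,n4,n5} -> (n4, dist=3), (n5, dist=3).
Iteration 4: no outgoing edges from {n4,n5}; recursion stops.
SUM(dist) = 0 + 1 + 1 + 2 + 2 + 2 + 3 + 3 = 14.

14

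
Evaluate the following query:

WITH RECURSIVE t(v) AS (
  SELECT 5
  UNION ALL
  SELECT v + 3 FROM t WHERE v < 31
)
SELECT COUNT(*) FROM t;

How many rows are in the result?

Base: v=5.
Iteration 1: 5 < 31 holds -> v = 5 + 3 = 8.
Iteration 2: 8 < 31 holds -> v = 8 + 3 = 11.
Iteration 3: 11 < 31 holds -> v = 11 + 3 = 14.
Iteration 4: 14 < 31 holds -> v = 14 + 3 = 17.
Iteration 5: 17 < 31 holds -> v = 17 + 3 = 20.
Iteration 6: 20 < 31 holds -> v = 20 + 3 = 23.
Iteration 7: 23 < 31 holds -> v = 23 + 3 = 26.
Iteration 8: 26 < 31 holds -> v = 26 + 3 = 29.
Iteration 9: 29 < 31 holds -> v = 29 + 3 = 32.
Iteration 10: 32 < 31 fails; recursion stops.
Total rows emitted: 10.

10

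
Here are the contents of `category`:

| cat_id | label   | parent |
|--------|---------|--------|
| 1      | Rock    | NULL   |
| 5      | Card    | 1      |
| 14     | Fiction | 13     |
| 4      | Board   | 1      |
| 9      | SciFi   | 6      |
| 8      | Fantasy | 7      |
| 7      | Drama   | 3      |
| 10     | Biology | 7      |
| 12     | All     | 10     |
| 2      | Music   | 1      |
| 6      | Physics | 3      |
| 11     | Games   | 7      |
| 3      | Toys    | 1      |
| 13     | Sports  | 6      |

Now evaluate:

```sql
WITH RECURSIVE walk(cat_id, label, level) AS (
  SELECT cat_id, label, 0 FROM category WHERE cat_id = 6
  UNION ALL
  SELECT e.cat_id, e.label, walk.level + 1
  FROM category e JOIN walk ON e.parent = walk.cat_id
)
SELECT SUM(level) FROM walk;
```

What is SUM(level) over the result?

4

Base: cat_id=6 (Physics) at level 0.
Iteration 1: rows with parent in {6} -> SciFi (id 9, level 1), Sports (id 13, level 1).
Iteration 2: rows with parent in {9,13} -> Fiction (id 14, level 2).
Iteration 3: no rows with parent in {14}; recursion stops.
SUM(level) = 0 + 1 + 1 + 2 = 4.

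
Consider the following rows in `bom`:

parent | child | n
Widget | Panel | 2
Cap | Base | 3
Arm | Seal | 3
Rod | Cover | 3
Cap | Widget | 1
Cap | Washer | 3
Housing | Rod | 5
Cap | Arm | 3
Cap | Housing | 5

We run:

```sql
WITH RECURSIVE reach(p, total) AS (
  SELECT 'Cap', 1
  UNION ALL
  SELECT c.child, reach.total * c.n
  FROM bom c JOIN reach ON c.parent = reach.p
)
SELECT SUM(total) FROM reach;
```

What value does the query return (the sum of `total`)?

Base: (Cap, total=1).
Iteration 1: components of {Cap} -> Arm = 1*3 = 3, Base = 1*3 = 3, Housing = 1*5 = 5, Washer = 1*3 = 3, Widget = 1*1 = 1.
Iteration 2: components of {Arm,Base,Housing,Washer,Widget} -> Panel = 1*2 = 2, Rod = 5*5 = 25, Seal = 3*3 = 9.
Iteration 3: components of {Panel,Rod,Seal} -> Cover = 25*3 = 75.
Iteration 4: no further components; recursion stops.
SUM(total) = 1 + 3 + 5 + 3 + 3 + 1 + 25 + 9 + 2 + 75 = 127.

127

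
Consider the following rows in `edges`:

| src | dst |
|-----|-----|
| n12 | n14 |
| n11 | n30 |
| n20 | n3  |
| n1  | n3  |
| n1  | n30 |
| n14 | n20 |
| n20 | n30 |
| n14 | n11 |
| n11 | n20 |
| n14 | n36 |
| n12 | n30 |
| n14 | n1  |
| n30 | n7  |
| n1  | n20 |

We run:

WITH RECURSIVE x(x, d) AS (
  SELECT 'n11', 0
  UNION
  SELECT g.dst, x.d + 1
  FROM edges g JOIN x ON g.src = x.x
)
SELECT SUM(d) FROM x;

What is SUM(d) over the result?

11

Base: (n11, d=0).
Iteration 1: edges from {n11} -> (n20, d=1), (n30, d=1).
Iteration 2: edges from {n20,n30} -> (n3, d=2), (n30, d=2), (n7, d=2).
Iteration 3: edges from {n3,n30,n7} -> (n7, d=3).
Iteration 4: no outgoing edges from {n7}; recursion stops.
SUM(d) = 0 + 1 + 1 + 2 + 2 + 2 + 3 = 11.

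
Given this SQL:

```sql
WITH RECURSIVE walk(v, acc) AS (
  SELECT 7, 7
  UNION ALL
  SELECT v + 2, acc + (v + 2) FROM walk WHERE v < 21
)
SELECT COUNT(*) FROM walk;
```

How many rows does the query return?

8

Base: v=7, acc=7.
Iteration 1: 7 < 21 holds -> v = 7 + 2 = 9, acc = 7 + 9 = 16.
Iteration 2: 9 < 21 holds -> v = 9 + 2 = 11, acc = 16 + 11 = 27.
Iteration 3: 11 < 21 holds -> v = 11 + 2 = 13, acc = 27 + 13 = 40.
Iteration 4: 13 < 21 holds -> v = 13 + 2 = 15, acc = 40 + 15 = 55.
Iteration 5: 15 < 21 holds -> v = 15 + 2 = 17, acc = 55 + 17 = 72.
Iteration 6: 17 < 21 holds -> v = 17 + 2 = 19, acc = 72 + 19 = 91.
Iteration 7: 19 < 21 holds -> v = 19 + 2 = 21, acc = 91 + 21 = 112.
Iteration 8: 21 < 21 fails; recursion stops.
Total rows emitted: 8.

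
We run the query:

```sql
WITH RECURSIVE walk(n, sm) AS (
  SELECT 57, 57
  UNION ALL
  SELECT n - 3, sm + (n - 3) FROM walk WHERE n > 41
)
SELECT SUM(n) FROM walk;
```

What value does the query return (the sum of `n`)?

336

Base: n=57, sm=57.
Iteration 1: 57 > 41 holds -> n = 57 - 3 = 54, sm = 57 + 54 = 111.
Iteration 2: 54 > 41 holds -> n = 54 - 3 = 51, sm = 111 + 51 = 162.
Iteration 3: 51 > 41 holds -> n = 51 - 3 = 48, sm = 162 + 48 = 210.
Iteration 4: 48 > 41 holds -> n = 48 - 3 = 45, sm = 210 + 45 = 255.
Iteration 5: 45 > 41 holds -> n = 45 - 3 = 42, sm = 255 + 42 = 297.
Iteration 6: 42 > 41 holds -> n = 42 - 3 = 39, sm = 297 + 39 = 336.
Iteration 7: 39 > 41 fails; recursion stops.
SUM(n) = 57 + 54 + 51 + 48 + 45 + 42 + 39 = 336.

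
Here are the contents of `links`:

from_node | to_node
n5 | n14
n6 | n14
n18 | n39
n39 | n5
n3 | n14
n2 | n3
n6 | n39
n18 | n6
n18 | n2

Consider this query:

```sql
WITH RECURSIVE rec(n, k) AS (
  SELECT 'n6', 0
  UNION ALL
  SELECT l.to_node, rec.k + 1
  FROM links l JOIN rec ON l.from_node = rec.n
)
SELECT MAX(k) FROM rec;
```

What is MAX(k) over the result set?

Base: (n6, k=0).
Iteration 1: edges from {n6} -> (n14, k=1), (n39, k=1).
Iteration 2: edges from {n14,n39} -> (n5, k=2).
Iteration 3: edges from {n5} -> (n14, k=3).
Iteration 4: no outgoing edges from {n14}; recursion stops.
k values: 0, 1, 1, 2, 3; the maximum is 3.

3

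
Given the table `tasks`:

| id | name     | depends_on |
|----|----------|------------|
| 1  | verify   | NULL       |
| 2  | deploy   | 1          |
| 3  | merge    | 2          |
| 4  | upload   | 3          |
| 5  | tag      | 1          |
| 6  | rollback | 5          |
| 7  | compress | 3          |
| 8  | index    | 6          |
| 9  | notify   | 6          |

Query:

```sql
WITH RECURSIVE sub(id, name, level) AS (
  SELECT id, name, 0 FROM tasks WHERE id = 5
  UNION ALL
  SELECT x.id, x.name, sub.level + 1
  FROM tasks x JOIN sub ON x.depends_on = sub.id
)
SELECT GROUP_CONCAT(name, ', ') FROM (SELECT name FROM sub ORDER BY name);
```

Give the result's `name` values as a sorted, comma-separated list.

index, notify, rollback, tag

Base: id=5 (tag) at level 0.
Iteration 1: rows with depends_on in {5} -> rollback (id 6, level 1).
Iteration 2: rows with depends_on in {6} -> index (id 8, level 2), notify (id 9, level 2).
Iteration 3: no rows with depends_on in {8,9}; recursion stops.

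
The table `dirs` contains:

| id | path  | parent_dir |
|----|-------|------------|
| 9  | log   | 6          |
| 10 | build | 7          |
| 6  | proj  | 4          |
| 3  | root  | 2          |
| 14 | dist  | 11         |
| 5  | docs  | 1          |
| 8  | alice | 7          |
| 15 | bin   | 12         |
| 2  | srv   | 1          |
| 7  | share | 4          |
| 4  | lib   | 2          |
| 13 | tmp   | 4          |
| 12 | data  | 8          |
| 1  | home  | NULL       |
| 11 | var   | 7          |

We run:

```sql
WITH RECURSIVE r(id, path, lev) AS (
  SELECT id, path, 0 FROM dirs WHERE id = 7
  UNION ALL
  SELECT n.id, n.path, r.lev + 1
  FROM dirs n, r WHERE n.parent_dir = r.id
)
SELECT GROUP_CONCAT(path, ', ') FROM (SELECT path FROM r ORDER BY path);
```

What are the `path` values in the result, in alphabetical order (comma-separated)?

alice, bin, build, data, dist, share, var

Base: id=7 (share) at lev 0.
Iteration 1: rows with parent_dir in {7} -> alice (id 8, lev 1), build (id 10, lev 1), var (id 11, lev 1).
Iteration 2: rows with parent_dir in {8,10,11} -> data (id 12, lev 2), dist (id 14, lev 2).
Iteration 3: rows with parent_dir in {12,14} -> bin (id 15, lev 3).
Iteration 4: no rows with parent_dir in {15}; recursion stops.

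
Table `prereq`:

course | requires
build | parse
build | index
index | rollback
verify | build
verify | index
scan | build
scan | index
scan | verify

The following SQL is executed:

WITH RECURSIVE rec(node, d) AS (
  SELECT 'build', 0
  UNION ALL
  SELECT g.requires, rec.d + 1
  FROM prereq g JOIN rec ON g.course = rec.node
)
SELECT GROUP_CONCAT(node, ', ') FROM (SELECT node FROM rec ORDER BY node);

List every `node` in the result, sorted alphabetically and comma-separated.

build, index, parse, rollback

Base: (build, d=0).
Iteration 1: edges from {build} -> (index, d=1), (parse, d=1).
Iteration 2: edges from {index,parse} -> (rollback, d=2).
Iteration 3: no outgoing edges from {rollback}; recursion stops.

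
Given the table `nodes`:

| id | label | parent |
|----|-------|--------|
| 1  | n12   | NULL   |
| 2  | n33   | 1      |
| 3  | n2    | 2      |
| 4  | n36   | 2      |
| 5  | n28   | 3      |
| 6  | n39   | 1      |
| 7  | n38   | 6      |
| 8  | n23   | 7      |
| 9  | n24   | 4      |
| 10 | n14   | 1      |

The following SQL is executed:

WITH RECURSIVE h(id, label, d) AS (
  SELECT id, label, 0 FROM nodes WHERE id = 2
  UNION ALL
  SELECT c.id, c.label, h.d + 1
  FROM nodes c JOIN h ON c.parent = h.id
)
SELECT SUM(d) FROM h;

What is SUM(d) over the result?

6

Base: id=2 (n33) at d 0.
Iteration 1: rows with parent in {2} -> n2 (id 3, d 1), n36 (id 4, d 1).
Iteration 2: rows with parent in {3,4} -> n28 (id 5, d 2), n24 (id 9, d 2).
Iteration 3: no rows with parent in {5,9}; recursion stops.
SUM(d) = 0 + 1 + 1 + 2 + 2 = 6.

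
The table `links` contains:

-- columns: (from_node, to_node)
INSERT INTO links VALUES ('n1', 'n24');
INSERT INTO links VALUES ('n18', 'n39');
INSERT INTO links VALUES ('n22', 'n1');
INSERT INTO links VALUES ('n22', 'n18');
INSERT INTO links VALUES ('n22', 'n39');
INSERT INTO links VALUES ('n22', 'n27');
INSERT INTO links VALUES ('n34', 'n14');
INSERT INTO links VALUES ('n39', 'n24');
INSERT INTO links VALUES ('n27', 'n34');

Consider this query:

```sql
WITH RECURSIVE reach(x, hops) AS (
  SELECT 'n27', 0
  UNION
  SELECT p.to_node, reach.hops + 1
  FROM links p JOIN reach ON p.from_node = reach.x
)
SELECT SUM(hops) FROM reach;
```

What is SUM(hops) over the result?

3

Base: (n27, hops=0).
Iteration 1: edges from {n27} -> (n34, hops=1).
Iteration 2: edges from {n34} -> (n14, hops=2).
Iteration 3: no outgoing edges from {n14}; recursion stops.
SUM(hops) = 0 + 1 + 2 = 3.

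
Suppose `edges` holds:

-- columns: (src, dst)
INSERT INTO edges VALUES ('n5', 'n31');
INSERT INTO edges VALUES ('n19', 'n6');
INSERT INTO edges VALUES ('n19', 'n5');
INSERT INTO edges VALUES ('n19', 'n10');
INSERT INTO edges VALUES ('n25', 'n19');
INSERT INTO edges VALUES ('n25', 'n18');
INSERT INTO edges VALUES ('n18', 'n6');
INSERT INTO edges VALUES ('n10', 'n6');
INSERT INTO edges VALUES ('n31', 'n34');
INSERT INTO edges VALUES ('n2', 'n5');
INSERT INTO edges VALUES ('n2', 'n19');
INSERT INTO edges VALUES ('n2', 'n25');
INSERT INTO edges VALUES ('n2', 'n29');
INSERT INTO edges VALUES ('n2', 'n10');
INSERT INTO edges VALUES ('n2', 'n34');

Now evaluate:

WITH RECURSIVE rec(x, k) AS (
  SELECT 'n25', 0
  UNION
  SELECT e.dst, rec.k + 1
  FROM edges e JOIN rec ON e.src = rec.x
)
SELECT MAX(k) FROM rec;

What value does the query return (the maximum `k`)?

Base: (n25, k=0).
Iteration 1: edges from {n25} -> (n18, k=1), (n19, k=1).
Iteration 2: edges from {n18,n19} -> (n10, k=2), (n5, k=2), (n6, k=2). [UNION drops 1 duplicate row(s)]
Iteration 3: edges from {n10,n5,n6} -> (n31, k=3), (n6, k=3).
Iteration 4: edges from {n31,n6} -> (n34, k=4).
Iteration 5: no outgoing edges from {n34}; recursion stops.
k values: 0, 1, 1, 2, 2, 2, 3, 3, 4; the maximum is 4.

4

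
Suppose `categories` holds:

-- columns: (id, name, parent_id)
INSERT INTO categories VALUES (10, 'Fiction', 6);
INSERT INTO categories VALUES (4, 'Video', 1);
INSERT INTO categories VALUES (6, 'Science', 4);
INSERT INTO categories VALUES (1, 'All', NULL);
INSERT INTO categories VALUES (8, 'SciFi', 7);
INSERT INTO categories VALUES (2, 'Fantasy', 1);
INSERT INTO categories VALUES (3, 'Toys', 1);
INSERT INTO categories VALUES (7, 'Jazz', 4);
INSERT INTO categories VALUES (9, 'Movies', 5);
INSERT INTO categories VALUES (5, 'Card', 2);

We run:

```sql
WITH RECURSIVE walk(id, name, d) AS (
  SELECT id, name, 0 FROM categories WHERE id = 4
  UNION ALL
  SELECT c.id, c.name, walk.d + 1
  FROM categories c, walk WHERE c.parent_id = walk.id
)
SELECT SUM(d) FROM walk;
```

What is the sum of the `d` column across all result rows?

6

Base: id=4 (Video) at d 0.
Iteration 1: rows with parent_id in {4} -> Science (id 6, d 1), Jazz (id 7, d 1).
Iteration 2: rows with parent_id in {6,7} -> SciFi (id 8, d 2), Fiction (id 10, d 2).
Iteration 3: no rows with parent_id in {8,10}; recursion stops.
SUM(d) = 0 + 1 + 1 + 2 + 2 = 6.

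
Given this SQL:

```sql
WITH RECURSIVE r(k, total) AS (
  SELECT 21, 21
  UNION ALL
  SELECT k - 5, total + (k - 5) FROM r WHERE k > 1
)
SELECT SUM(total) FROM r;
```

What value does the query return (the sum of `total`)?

215

Base: k=21, total=21.
Iteration 1: 21 > 1 holds -> k = 21 - 5 = 16, total = 21 + 16 = 37.
Iteration 2: 16 > 1 holds -> k = 16 - 5 = 11, total = 37 + 11 = 48.
Iteration 3: 11 > 1 holds -> k = 11 - 5 = 6, total = 48 + 6 = 54.
Iteration 4: 6 > 1 holds -> k = 6 - 5 = 1, total = 54 + 1 = 55.
Iteration 5: 1 > 1 fails; recursion stops.
SUM(total) = 21 + 37 + 48 + 54 + 55 = 215.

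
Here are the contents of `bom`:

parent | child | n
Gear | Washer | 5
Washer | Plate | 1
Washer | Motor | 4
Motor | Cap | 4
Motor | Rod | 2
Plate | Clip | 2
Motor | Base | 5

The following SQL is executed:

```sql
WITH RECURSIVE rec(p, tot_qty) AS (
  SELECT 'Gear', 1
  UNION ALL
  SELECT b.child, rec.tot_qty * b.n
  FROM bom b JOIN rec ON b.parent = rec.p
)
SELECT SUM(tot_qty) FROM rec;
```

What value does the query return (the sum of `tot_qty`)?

261

Base: (Gear, tot_qty=1).
Iteration 1: components of {Gear} -> Washer = 1*5 = 5.
Iteration 2: components of {Washer} -> Motor = 5*4 = 20, Plate = 5*1 = 5.
Iteration 3: components of {Motor,Plate} -> Base = 20*5 = 100, Cap = 20*4 = 80, Clip = 5*2 = 10, Rod = 20*2 = 40.
Iteration 4: no further components; recursion stops.
SUM(tot_qty) = 1 + 5 + 5 + 20 + 10 + 80 + 40 + 100 = 261.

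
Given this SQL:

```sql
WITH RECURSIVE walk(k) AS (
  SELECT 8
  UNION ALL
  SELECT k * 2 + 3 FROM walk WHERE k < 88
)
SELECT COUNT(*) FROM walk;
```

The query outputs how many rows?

5

Base: k=8.
Iteration 1: 8 < 88 holds -> k = 8 * 2 + 3 = 19.
Iteration 2: 19 < 88 holds -> k = 19 * 2 + 3 = 41.
Iteration 3: 41 < 88 holds -> k = 41 * 2 + 3 = 85.
Iteration 4: 85 < 88 holds -> k = 85 * 2 + 3 = 173.
Iteration 5: 173 < 88 fails; recursion stops.
Total rows emitted: 5.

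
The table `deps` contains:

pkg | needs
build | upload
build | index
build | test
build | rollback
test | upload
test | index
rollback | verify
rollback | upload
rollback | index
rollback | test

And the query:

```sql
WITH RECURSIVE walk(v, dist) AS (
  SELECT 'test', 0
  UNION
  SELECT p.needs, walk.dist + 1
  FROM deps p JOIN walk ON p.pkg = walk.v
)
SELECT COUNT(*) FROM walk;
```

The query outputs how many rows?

3

Base: (test, dist=0).
Iteration 1: edges from {test} -> (index, dist=1), (upload, dist=1).
Iteration 2: no outgoing edges from {index,upload}; recursion stops.
Total rows emitted: 3.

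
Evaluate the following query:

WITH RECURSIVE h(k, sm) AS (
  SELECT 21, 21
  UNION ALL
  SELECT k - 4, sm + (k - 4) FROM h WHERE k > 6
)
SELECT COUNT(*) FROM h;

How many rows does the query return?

Base: k=21, sm=21.
Iteration 1: 21 > 6 holds -> k = 21 - 4 = 17, sm = 21 + 17 = 38.
Iteration 2: 17 > 6 holds -> k = 17 - 4 = 13, sm = 38 + 13 = 51.
Iteration 3: 13 > 6 holds -> k = 13 - 4 = 9, sm = 51 + 9 = 60.
Iteration 4: 9 > 6 holds -> k = 9 - 4 = 5, sm = 60 + 5 = 65.
Iteration 5: 5 > 6 fails; recursion stops.
Total rows emitted: 5.

5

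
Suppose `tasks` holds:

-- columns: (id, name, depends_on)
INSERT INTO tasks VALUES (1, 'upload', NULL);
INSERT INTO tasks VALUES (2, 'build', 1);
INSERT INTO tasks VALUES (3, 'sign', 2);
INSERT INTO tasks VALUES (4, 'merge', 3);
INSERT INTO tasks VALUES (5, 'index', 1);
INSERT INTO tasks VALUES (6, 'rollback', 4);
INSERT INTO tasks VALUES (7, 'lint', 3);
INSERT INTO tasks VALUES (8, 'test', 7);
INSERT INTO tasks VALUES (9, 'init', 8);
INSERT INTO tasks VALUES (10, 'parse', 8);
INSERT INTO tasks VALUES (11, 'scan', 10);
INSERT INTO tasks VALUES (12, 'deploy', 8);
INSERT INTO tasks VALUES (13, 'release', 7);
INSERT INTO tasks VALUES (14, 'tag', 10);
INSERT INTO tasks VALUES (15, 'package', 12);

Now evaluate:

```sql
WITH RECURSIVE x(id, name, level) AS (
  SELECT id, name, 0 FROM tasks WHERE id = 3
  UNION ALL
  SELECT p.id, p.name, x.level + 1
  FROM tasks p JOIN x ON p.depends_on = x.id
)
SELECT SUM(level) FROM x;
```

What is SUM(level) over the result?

Base: id=3 (sign) at level 0.
Iteration 1: rows with depends_on in {3} -> merge (id 4, level 1), lint (id 7, level 1).
Iteration 2: rows with depends_on in {4,7} -> rollback (id 6, level 2), test (id 8, level 2), release (id 13, level 2).
Iteration 3: rows with depends_on in {6,8,13} -> init (id 9, level 3), parse (id 10, level 3), deploy (id 12, level 3).
Iteration 4: rows with depends_on in {9,10,12} -> scan (id 11, level 4), tag (id 14, level 4), package (id 15, level 4).
Iteration 5: no rows with depends_on in {11,14,15}; recursion stops.
SUM(level) = 0 + 1 + 1 + 2 + 2 + 2 + 3 + 3 + 3 + 4 + 4 + 4 = 29.

29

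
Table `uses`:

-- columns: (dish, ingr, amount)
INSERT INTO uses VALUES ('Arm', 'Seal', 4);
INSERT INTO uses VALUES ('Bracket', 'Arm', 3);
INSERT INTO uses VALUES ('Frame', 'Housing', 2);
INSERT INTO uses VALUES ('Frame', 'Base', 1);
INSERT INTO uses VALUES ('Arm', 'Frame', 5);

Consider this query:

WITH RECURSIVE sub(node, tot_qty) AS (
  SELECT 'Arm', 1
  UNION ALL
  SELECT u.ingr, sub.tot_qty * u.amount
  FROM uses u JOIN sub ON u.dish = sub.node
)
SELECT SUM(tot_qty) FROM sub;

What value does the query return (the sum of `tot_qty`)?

Base: (Arm, tot_qty=1).
Iteration 1: components of {Arm} -> Frame = 1*5 = 5, Seal = 1*4 = 4.
Iteration 2: components of {Frame,Seal} -> Base = 5*1 = 5, Housing = 5*2 = 10.
Iteration 3: no further components; recursion stops.
SUM(tot_qty) = 1 + 5 + 4 + 10 + 5 = 25.

25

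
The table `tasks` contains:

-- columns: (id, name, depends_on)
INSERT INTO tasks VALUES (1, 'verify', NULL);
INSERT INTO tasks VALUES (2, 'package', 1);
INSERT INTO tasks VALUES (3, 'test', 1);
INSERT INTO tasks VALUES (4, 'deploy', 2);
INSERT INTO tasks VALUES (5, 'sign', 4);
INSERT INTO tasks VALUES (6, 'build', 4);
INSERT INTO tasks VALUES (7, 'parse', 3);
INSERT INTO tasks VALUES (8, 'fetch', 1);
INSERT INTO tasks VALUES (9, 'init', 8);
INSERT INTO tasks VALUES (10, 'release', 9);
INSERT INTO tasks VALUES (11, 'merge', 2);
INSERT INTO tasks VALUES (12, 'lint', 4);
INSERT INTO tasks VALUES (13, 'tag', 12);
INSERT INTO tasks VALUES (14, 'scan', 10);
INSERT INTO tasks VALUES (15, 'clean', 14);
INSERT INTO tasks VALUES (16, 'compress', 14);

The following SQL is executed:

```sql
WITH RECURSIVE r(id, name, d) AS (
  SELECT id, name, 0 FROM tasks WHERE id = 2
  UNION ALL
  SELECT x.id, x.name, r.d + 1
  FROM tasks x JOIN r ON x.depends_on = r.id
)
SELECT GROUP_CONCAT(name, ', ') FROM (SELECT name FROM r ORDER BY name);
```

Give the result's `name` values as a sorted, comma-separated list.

build, deploy, lint, merge, package, sign, tag

Base: id=2 (package) at d 0.
Iteration 1: rows with depends_on in {2} -> deploy (id 4, d 1), merge (id 11, d 1).
Iteration 2: rows with depends_on in {4,11} -> sign (id 5, d 2), build (id 6, d 2), lint (id 12, d 2).
Iteration 3: rows with depends_on in {5,6,12} -> tag (id 13, d 3).
Iteration 4: no rows with depends_on in {13}; recursion stops.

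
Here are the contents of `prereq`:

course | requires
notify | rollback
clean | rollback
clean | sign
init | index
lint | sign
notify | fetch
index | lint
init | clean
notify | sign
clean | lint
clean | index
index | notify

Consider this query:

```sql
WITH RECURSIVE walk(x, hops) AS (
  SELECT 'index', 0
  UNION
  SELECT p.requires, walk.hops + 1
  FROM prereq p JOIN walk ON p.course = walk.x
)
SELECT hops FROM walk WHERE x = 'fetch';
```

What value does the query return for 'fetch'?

2

Base: (index, hops=0).
Iteration 1: edges from {index} -> (lint, hops=1), (notify, hops=1).
Iteration 2: edges from {lint,notify} -> (fetch, hops=2), (rollback, hops=2), (sign, hops=2). [UNION drops 1 duplicate row(s)]
Iteration 3: no outgoing edges from {fetch,rollback,sign}; recursion stops.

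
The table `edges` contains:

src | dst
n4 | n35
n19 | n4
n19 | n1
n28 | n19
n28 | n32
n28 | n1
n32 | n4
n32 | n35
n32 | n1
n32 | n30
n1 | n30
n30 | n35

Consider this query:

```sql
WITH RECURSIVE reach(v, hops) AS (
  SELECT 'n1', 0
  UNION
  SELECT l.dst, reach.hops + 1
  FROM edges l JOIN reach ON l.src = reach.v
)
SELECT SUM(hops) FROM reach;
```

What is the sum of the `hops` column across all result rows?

Base: (n1, hops=0).
Iteration 1: edges from {n1} -> (n30, hops=1).
Iteration 2: edges from {n30} -> (n35, hops=2).
Iteration 3: no outgoing edges from {n35}; recursion stops.
SUM(hops) = 0 + 1 + 2 = 3.

3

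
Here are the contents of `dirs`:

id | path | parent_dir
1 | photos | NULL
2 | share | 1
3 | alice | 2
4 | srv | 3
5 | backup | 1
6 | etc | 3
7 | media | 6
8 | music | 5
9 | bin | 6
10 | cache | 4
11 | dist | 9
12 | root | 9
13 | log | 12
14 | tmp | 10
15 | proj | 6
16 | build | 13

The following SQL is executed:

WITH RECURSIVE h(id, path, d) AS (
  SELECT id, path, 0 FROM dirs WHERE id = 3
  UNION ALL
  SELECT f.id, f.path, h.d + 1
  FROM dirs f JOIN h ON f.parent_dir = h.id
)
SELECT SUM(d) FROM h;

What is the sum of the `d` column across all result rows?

28

Base: id=3 (alice) at d 0.
Iteration 1: rows with parent_dir in {3} -> srv (id 4, d 1), etc (id 6, d 1).
Iteration 2: rows with parent_dir in {4,6} -> media (id 7, d 2), bin (id 9, d 2), cache (id 10, d 2), proj (id 15, d 2).
Iteration 3: rows with parent_dir in {7,9,10,15} -> dist (id 11, d 3), root (id 12, d 3), tmp (id 14, d 3).
Iteration 4: rows with parent_dir in {11,12,14} -> log (id 13, d 4).
Iteration 5: rows with parent_dir in {13} -> build (id 16, d 5).
Iteration 6: no rows with parent_dir in {16}; recursion stops.
SUM(d) = 0 + 1 + 1 + 2 + 2 + 2 + 2 + 3 + 3 + 3 + 4 + 5 = 28.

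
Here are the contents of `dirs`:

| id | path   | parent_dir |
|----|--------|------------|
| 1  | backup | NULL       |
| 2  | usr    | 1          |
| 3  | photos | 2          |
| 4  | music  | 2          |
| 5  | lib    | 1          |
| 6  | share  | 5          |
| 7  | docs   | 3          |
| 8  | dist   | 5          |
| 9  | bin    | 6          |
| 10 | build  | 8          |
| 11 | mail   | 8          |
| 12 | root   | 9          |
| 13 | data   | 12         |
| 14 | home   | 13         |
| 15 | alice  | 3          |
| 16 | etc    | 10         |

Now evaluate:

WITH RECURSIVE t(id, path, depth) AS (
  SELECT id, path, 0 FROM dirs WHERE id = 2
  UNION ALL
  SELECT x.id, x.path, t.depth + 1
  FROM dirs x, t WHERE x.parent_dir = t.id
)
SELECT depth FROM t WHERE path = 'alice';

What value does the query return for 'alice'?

2

Base: id=2 (usr) at depth 0.
Iteration 1: rows with parent_dir in {2} -> photos (id 3, depth 1), music (id 4, depth 1).
Iteration 2: rows with parent_dir in {3,4} -> docs (id 7, depth 2), alice (id 15, depth 2).
Iteration 3: no rows with parent_dir in {7,15}; recursion stops.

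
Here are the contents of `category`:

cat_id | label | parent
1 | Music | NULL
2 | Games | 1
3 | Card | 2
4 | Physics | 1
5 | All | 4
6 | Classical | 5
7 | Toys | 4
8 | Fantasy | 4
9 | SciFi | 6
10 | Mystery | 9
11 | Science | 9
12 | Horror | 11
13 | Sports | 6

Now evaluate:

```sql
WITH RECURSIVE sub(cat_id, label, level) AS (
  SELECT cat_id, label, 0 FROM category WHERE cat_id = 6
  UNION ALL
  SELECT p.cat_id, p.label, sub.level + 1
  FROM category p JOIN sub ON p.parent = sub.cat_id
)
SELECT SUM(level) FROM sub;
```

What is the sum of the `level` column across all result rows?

9

Base: cat_id=6 (Classical) at level 0.
Iteration 1: rows with parent in {6} -> SciFi (id 9, level 1), Sports (id 13, level 1).
Iteration 2: rows with parent in {9,13} -> Mystery (id 10, level 2), Science (id 11, level 2).
Iteration 3: rows with parent in {10,11} -> Horror (id 12, level 3).
Iteration 4: no rows with parent in {12}; recursion stops.
SUM(level) = 0 + 1 + 1 + 2 + 2 + 3 = 9.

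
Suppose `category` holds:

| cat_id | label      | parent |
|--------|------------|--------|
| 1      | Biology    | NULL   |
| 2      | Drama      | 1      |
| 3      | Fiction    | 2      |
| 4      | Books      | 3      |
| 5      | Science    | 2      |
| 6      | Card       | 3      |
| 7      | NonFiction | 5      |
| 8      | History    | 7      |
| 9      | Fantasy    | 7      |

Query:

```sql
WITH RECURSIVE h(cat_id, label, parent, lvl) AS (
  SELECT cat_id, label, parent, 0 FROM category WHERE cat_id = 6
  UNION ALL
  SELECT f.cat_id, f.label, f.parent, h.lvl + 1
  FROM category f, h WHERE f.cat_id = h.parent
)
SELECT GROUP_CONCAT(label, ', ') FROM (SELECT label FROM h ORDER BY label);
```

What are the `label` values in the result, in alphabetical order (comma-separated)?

Base: cat_id=6 (Card), parent=3, lvl 0.
Iteration 1: join on cat_id=3 -> Fiction (id 3, parent=2, lvl 1).
Iteration 2: join on cat_id=2 -> Drama (id 2, parent=1, lvl 2).
Iteration 3: join on cat_id=1 -> Biology (id 1, parent=NULL, lvl 3).
Iteration 4: parent is NULL; no match; recursion stops.

Biology, Card, Drama, Fiction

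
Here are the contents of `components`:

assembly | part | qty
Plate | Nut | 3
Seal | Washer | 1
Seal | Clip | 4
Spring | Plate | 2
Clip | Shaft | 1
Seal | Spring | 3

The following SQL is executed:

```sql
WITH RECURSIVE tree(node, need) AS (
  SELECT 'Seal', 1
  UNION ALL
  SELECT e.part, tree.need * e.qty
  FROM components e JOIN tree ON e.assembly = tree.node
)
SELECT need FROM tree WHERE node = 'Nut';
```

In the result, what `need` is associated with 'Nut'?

18

Base: (Seal, need=1).
Iteration 1: components of {Seal} -> Clip = 1*4 = 4, Spring = 1*3 = 3, Washer = 1*1 = 1.
Iteration 2: components of {Clip,Spring,Washer} -> Plate = 3*2 = 6, Shaft = 4*1 = 4.
Iteration 3: components of {Plate,Shaft} -> Nut = 6*3 = 18.
Iteration 4: no further components; recursion stops.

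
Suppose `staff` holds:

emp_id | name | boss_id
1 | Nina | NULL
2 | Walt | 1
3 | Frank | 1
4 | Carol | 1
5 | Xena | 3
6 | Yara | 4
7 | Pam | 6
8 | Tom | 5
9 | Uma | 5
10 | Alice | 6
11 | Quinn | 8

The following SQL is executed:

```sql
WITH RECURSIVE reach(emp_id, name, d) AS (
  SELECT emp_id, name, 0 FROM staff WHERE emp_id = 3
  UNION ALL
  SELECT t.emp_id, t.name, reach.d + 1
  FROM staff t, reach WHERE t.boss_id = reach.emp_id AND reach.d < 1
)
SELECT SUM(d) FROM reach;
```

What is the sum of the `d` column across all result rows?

Base: emp_id=3 (Frank) at d 0.
Iteration 1: rows with boss_id in {3} -> Xena (id 5, d 1).
Iteration 2: d < 1 fails for all current rows; recursion stops.
SUM(d) = 0 + 1 = 1.

1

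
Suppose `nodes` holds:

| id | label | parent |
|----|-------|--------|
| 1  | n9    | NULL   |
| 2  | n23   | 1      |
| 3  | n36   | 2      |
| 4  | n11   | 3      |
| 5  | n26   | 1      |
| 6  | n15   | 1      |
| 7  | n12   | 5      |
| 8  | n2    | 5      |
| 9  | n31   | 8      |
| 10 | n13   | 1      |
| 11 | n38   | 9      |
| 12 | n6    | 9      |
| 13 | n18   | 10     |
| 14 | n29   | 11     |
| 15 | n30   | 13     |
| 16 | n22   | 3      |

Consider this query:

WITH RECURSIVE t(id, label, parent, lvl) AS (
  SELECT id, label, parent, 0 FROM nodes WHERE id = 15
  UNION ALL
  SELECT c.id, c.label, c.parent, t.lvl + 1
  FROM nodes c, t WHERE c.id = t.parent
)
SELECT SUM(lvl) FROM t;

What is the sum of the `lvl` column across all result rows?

Base: id=15 (n30), parent=13, lvl 0.
Iteration 1: join on id=13 -> n18 (id 13, parent=10, lvl 1).
Iteration 2: join on id=10 -> n13 (id 10, parent=1, lvl 2).
Iteration 3: join on id=1 -> n9 (id 1, parent=NULL, lvl 3).
Iteration 4: parent is NULL; no match; recursion stops.
SUM(lvl) = 0 + 1 + 2 + 3 = 6.

6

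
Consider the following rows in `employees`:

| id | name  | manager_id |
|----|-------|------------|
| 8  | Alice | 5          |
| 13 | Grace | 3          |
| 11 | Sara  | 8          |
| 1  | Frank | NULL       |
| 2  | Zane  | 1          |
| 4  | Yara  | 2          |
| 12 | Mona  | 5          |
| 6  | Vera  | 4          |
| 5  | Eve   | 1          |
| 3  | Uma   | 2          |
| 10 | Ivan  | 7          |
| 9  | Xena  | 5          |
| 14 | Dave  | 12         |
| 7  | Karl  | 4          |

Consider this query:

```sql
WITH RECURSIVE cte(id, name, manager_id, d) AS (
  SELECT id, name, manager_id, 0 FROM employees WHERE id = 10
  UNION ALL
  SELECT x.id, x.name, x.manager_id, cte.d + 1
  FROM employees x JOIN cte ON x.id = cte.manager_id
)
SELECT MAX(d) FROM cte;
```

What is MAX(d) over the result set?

4

Base: id=10 (Ivan), manager_id=7, d 0.
Iteration 1: join on id=7 -> Karl (id 7, manager_id=4, d 1).
Iteration 2: join on id=4 -> Yara (id 4, manager_id=2, d 2).
Iteration 3: join on id=2 -> Zane (id 2, manager_id=1, d 3).
Iteration 4: join on id=1 -> Frank (id 1, manager_id=NULL, d 4).
Iteration 5: manager_id is NULL; no match; recursion stops.
d values: 0, 1, 2, 3, 4; the maximum is 4.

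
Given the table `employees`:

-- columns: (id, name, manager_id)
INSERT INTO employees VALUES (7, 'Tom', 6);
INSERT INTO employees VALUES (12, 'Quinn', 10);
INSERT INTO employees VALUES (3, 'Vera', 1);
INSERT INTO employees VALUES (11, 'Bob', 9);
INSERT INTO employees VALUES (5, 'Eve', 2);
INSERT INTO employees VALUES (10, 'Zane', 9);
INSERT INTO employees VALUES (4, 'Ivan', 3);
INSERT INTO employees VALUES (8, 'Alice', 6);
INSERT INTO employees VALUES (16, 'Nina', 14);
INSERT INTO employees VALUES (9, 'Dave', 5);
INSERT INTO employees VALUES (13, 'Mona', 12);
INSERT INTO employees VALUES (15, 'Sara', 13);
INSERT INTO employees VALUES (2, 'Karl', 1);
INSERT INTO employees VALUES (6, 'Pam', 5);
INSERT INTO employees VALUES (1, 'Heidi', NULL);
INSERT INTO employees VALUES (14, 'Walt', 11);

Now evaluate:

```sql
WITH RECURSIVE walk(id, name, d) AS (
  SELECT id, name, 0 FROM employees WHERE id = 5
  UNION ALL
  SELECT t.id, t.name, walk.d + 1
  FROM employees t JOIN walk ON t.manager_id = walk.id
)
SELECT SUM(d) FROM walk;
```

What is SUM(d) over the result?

29

Base: id=5 (Eve) at d 0.
Iteration 1: rows with manager_id in {5} -> Pam (id 6, d 1), Dave (id 9, d 1).
Iteration 2: rows with manager_id in {6,9} -> Tom (id 7, d 2), Alice (id 8, d 2), Zane (id 10, d 2), Bob (id 11, d 2).
Iteration 3: rows with manager_id in {7,8,10,11} -> Quinn (id 12, d 3), Walt (id 14, d 3).
Iteration 4: rows with manager_id in {12,14} -> Mona (id 13, d 4), Nina (id 16, d 4).
Iteration 5: rows with manager_id in {13,16} -> Sara (id 15, d 5).
Iteration 6: no rows with manager_id in {15}; recursion stops.
SUM(d) = 0 + 1 + 1 + 2 + 2 + 2 + 2 + 3 + 3 + 4 + 4 + 5 = 29.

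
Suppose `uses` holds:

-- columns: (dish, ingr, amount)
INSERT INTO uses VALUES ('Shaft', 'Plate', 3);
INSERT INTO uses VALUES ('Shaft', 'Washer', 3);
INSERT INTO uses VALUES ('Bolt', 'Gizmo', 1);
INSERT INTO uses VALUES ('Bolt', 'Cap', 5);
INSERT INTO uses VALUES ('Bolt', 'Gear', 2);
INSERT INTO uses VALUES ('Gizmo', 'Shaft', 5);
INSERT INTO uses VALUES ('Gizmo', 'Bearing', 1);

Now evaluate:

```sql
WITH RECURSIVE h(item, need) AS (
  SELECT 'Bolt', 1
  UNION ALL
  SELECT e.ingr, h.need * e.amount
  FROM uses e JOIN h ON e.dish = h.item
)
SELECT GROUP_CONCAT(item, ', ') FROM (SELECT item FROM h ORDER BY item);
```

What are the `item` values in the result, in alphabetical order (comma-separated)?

Bearing, Bolt, Cap, Gear, Gizmo, Plate, Shaft, Washer

Base: (Bolt, need=1).
Iteration 1: components of {Bolt} -> Cap = 1*5 = 5, Gear = 1*2 = 2, Gizmo = 1*1 = 1.
Iteration 2: components of {Cap,Gear,Gizmo} -> Bearing = 1*1 = 1, Shaft = 1*5 = 5.
Iteration 3: components of {Bearing,Shaft} -> Plate = 5*3 = 15, Washer = 5*3 = 15.
Iteration 4: no further components; recursion stops.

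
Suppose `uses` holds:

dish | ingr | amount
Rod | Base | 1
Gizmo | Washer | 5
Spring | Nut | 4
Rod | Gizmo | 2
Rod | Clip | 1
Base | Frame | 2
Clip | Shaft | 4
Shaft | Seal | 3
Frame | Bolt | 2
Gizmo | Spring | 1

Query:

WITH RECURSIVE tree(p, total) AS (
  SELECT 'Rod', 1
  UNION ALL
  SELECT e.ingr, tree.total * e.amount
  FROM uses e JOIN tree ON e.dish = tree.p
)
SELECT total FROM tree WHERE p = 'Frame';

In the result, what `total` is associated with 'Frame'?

2

Base: (Rod, total=1).
Iteration 1: components of {Rod} -> Base = 1*1 = 1, Clip = 1*1 = 1, Gizmo = 1*2 = 2.
Iteration 2: components of {Base,Clip,Gizmo} -> Frame = 1*2 = 2, Shaft = 1*4 = 4, Spring = 2*1 = 2, Washer = 2*5 = 10.
Iteration 3: components of {Frame,Shaft,Spring,Washer} -> Bolt = 2*2 = 4, Nut = 2*4 = 8, Seal = 4*3 = 12.
Iteration 4: no further components; recursion stops.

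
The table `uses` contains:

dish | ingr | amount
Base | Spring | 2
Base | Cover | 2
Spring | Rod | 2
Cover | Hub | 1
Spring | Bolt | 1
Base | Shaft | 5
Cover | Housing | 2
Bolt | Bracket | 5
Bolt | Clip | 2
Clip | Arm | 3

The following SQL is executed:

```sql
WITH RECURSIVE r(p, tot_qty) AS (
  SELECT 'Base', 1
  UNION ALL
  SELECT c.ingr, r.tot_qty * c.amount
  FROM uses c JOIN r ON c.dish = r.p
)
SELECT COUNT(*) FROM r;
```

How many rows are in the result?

11

Base: (Base, tot_qty=1).
Iteration 1: components of {Base} -> Cover = 1*2 = 2, Shaft = 1*5 = 5, Spring = 1*2 = 2.
Iteration 2: components of {Cover,Shaft,Spring} -> Bolt = 2*1 = 2, Housing = 2*2 = 4, Hub = 2*1 = 2, Rod = 2*2 = 4.
Iteration 3: components of {Bolt,Housing,Hub,Rod} -> Bracket = 2*5 = 10, Clip = 2*2 = 4.
Iteration 4: components of {Bracket,Clip} -> Arm = 4*3 = 12.
Iteration 5: no further components; recursion stops.
Total rows emitted: 11.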